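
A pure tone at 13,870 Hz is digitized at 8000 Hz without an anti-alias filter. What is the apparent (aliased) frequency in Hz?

Nyquist = 8,000/2 = 4,000 Hz; 13,870 Hz exceeds it.
Alias = |13,870 − 2×8,000| = |13,870 − 16,000| = 2,130 Hz.

2,130 Hz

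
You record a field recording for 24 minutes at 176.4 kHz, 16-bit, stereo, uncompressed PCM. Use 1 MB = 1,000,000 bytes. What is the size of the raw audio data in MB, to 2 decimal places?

1016.06 MB

Duration = 24 minutes = 1,440 s.
Bytes = 176,400 samples/s × 1,440 s × 2 bytes/sample × 2 ch = 1,016,064,000 bytes.
1,016,064,000 / 1,000,000 = 1016.06 MB.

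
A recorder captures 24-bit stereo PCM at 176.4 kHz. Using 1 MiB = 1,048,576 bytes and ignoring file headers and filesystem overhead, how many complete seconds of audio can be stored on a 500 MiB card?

495 seconds

Uncompressed byte rate = 176,400 × 3 × 2 = 1,058,400 bytes/s.
Capacity = 500 × 1,048,576 = 524,288,000 bytes.
524,288,000 / 1,058,400 ≈ 495.36 s → 495 seconds.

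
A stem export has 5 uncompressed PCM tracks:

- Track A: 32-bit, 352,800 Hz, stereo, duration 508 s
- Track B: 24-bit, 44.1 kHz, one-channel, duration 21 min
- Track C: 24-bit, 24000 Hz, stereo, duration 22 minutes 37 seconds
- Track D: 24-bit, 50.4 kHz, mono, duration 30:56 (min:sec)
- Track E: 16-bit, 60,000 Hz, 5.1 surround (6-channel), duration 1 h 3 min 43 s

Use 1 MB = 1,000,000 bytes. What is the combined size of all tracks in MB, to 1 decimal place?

4829.1 MB

Track A: 352,800 × 508 × 4 × 2 = 1,433,779,200 bytes.
Track B: 21 min = 1,260 s; 44,100 × 1,260 × 3 × 1 = 166,698,000 bytes.
Track C: 22 minutes 37 seconds = 1,357 s; 24,000 × 1,357 × 3 × 2 = 195,408,000 bytes.
Track D: 30:56 (min:sec) = 1,856 s; 50,400 × 1,856 × 3 × 1 = 280,627,200 bytes.
Track E: 1 h 3 min 43 s = 3,823 s; 60,000 × 3,823 × 2 × 6 = 2,752,560,000 bytes.
Total = 4,829,072,400 bytes = 4829.1 MB.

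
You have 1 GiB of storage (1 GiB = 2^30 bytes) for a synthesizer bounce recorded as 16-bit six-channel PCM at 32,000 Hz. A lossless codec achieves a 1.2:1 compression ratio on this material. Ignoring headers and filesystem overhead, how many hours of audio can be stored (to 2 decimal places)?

0.93 hours

Uncompressed byte rate = 32,000 × 2 × 6 = 384,000 bytes/s.
After 1.2:1 compression, effective rate ≈ 320000 bytes/s.
Capacity = 1 × 1,073,741,824 = 1,073,741,824 bytes.
1,073,741,824 / effective rate ≈ 3355.44 s → 0.93 hours.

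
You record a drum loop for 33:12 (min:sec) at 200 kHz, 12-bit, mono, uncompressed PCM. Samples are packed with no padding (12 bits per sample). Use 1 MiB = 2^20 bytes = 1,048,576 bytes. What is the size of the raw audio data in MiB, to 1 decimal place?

569.9 MiB

Duration = 33:12 (min:sec) = 1,992 s.
Bits = 200,000 × 1,992 × 12 × 1 = 4,780,800,000 bits = 597,600,000 bytes.
597,600,000 / 1,048,576 = 569.9 MiB.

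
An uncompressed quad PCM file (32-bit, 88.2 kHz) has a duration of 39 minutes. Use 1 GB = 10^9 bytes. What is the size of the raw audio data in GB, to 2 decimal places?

Duration = 39 minutes = 2,340 s.
Bytes = 88,200 samples/s × 2,340 s × 4 bytes/sample × 4 ch = 3,302,208,000 bytes.
3,302,208,000 / 1,000,000,000 = 3.30 GB.

3.30 GB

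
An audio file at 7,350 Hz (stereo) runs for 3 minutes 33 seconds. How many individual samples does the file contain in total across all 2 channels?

3,131,100 samples

3 minutes 33 seconds = 213 s.
7,350 × 213 s × 2 ch = 3,131,100 samples.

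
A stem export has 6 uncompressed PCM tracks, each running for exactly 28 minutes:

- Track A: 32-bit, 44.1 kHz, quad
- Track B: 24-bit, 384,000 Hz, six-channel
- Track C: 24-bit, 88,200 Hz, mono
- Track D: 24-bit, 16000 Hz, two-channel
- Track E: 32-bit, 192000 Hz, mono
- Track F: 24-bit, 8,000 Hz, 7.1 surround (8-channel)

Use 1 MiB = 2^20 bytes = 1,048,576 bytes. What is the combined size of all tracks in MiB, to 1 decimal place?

exactly 28 minutes = 1,680 s.
Track A: 44,100 × 1,680 × 4 × 4 = 1,185,408,000 bytes.
Track B: 384,000 × 1,680 × 3 × 6 = 11,612,160,000 bytes.
Track C: 88,200 × 1,680 × 3 × 1 = 444,528,000 bytes.
Track D: 16,000 × 1,680 × 3 × 2 = 161,280,000 bytes.
Track E: 192,000 × 1,680 × 4 × 1 = 1,290,240,000 bytes.
Track F: 8,000 × 1,680 × 3 × 8 = 322,560,000 bytes.
Total = 15,016,176,000 bytes = 14320.5 MiB.

14320.5 MiB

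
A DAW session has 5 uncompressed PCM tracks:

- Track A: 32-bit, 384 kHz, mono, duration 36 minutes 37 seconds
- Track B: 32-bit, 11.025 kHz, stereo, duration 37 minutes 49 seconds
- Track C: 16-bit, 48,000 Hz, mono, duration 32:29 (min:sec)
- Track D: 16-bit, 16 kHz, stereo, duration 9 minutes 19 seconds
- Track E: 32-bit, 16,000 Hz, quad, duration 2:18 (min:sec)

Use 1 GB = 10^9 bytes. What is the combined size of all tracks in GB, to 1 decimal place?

Track A: 36 minutes 37 seconds = 2,197 s; 384,000 × 2,197 × 4 × 1 = 3,374,592,000 bytes.
Track B: 37 minutes 49 seconds = 2,269 s; 11,025 × 2,269 × 4 × 2 = 200,125,800 bytes.
Track C: 32:29 (min:sec) = 1,949 s; 48,000 × 1,949 × 2 × 1 = 187,104,000 bytes.
Track D: 9 minutes 19 seconds = 559 s; 16,000 × 559 × 2 × 2 = 35,776,000 bytes.
Track E: 2:18 (min:sec) = 138 s; 16,000 × 138 × 4 × 4 = 35,328,000 bytes.
Total = 3,832,925,800 bytes = 3.8 GB.

3.8 GB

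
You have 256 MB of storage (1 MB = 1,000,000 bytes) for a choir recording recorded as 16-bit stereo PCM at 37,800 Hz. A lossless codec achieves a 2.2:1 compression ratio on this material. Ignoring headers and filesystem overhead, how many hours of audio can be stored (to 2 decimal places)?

Uncompressed byte rate = 37,800 × 2 × 2 = 151,200 bytes/s.
After 2.2:1 compression, effective rate ≈ 68727.27 bytes/s.
Capacity = 256 × 1,000,000 = 256,000,000 bytes.
256,000,000 / effective rate ≈ 3724.87 s → 1.03 hours.

1.03 hours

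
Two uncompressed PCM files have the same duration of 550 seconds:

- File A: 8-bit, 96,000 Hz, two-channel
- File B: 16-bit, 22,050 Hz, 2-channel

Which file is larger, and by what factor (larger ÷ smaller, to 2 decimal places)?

File A, by a factor of 2.18

File A: 96,000 × 1 × 2 = 192,000 bytes/s.
File B: 22,050 × 2 × 2 = 88,200 bytes/s.
File A is larger; ratio = 105,600,000 / 48,510,000 = 2.18.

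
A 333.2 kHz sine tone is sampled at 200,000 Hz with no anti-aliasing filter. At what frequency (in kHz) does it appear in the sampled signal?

66.8 kHz

Nyquist = 200,000/2 = 100,000 Hz; 333,200 Hz exceeds it.
Alias = |333,200 − 2×200,000| = |333,200 − 400,000| = 66,800 Hz = 66.8 kHz.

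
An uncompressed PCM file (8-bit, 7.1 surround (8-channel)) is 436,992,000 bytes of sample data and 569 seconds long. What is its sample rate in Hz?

Bytes = sample_rate × seconds × bytes_per_sample × channels.
sample_rate = 436,992,000 / (569 × 1 × 8) = 436,992,000 / 4,552 = 96,000 Hz.

96,000 Hz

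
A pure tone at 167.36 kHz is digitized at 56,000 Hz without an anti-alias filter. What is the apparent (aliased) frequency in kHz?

0.64 kHz

Nyquist = 56,000/2 = 28,000 Hz; 167,360 Hz exceeds it.
Alias = |167,360 − 3×56,000| = |167,360 − 168,000| = 640 Hz = 0.64 kHz.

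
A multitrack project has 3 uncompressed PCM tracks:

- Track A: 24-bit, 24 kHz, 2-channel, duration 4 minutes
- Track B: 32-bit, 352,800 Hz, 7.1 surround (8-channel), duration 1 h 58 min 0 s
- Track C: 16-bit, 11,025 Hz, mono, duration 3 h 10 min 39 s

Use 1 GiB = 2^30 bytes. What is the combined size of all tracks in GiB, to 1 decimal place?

Track A: 4 minutes = 240 s; 24,000 × 240 × 3 × 2 = 34,560,000 bytes.
Track B: 1 h 58 min 0 s = 7,080 s; 352,800 × 7,080 × 4 × 8 = 79,930,368,000 bytes.
Track C: 3 h 10 min 39 s = 11,439 s; 11,025 × 11,439 × 2 × 1 = 252,229,950 bytes.
Total = 80,217,157,950 bytes = 74.7 GiB.

74.7 GiB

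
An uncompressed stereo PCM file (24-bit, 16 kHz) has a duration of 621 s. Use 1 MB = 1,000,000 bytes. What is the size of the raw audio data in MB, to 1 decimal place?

Bytes = 16,000 samples/s × 621 s × 3 bytes/sample × 2 ch = 59,616,000 bytes.
59,616,000 / 1,000,000 = 59.6 MB.

59.6 MB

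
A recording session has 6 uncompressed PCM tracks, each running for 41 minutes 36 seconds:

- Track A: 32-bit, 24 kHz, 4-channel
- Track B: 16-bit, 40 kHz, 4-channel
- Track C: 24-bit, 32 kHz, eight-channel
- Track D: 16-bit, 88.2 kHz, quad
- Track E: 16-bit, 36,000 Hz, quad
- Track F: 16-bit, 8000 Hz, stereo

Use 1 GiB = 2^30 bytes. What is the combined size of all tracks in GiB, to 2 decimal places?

41 minutes 36 seconds = 2,496 s.
Track A: 24,000 × 2,496 × 4 × 4 = 958,464,000 bytes.
Track B: 40,000 × 2,496 × 2 × 4 = 798,720,000 bytes.
Track C: 32,000 × 2,496 × 3 × 8 = 1,916,928,000 bytes.
Track D: 88,200 × 2,496 × 2 × 4 = 1,761,177,600 bytes.
Track E: 36,000 × 2,496 × 2 × 4 = 718,848,000 bytes.
Track F: 8,000 × 2,496 × 2 × 2 = 79,872,000 bytes.
Total = 6,234,009,600 bytes = 5.81 GiB.

5.81 GiB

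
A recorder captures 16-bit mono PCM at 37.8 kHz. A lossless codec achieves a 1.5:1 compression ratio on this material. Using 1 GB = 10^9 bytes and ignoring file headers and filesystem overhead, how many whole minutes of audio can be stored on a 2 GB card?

Uncompressed byte rate = 37,800 × 2 × 1 = 75,600 bytes/s.
After 1.5:1 compression, effective rate ≈ 50400 bytes/s.
Capacity = 2 × 1,000,000,000 = 2,000,000,000 bytes.
2,000,000,000 / effective rate ≈ 39682.54 s → 661 minutes.

661 minutes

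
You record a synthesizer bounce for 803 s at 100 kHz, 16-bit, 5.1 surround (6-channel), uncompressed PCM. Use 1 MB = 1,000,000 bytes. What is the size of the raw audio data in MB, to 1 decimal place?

Bytes = 100,000 samples/s × 803 s × 2 bytes/sample × 6 ch = 963,600,000 bytes.
963,600,000 / 1,000,000 = 963.6 MB.

963.6 MB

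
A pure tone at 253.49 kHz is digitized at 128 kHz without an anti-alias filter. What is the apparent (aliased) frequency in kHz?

2.51 kHz

Nyquist = 128,000/2 = 64,000 Hz; 253,490 Hz exceeds it.
Alias = |253,490 − 2×128,000| = |253,490 − 256,000| = 2,510 Hz = 2.51 kHz.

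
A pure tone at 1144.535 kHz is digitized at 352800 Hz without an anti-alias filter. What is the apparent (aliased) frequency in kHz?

Nyquist = 352,800/2 = 176,400 Hz; 1,144,535 Hz exceeds it.
Alias = |1,144,535 − 3×352,800| = |1,144,535 − 1,058,400| = 86,135 Hz = 86.135 kHz.

86.135 kHz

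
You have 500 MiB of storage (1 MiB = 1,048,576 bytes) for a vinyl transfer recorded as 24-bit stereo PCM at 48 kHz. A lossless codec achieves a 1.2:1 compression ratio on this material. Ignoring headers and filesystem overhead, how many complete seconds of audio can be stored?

2,184 seconds

Uncompressed byte rate = 48,000 × 3 × 2 = 288,000 bytes/s.
After 1.2:1 compression, effective rate ≈ 240000 bytes/s.
Capacity = 500 × 1,048,576 = 524,288,000 bytes.
524,288,000 / effective rate ≈ 2184.53 s → 2,184 seconds.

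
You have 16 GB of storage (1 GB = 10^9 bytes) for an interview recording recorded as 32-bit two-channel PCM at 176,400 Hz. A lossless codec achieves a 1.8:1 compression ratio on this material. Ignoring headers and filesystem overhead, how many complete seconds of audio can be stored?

20,408 seconds

Uncompressed byte rate = 176,400 × 4 × 2 = 1,411,200 bytes/s.
After 1.8:1 compression, effective rate ≈ 784000 bytes/s.
Capacity = 16 × 1,000,000,000 = 16,000,000,000 bytes.
16,000,000,000 / effective rate ≈ 20408.16 s → 20,408 seconds.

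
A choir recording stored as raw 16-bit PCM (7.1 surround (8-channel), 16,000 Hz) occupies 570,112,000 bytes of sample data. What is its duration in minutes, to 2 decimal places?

37.12 minutes

Byte rate = 16,000 × 2 × 8 = 256,000 bytes/s.
Duration = 570,112,000 / 256,000 = 2,227 s.
2,227 s / 60 = 37.12 minutes.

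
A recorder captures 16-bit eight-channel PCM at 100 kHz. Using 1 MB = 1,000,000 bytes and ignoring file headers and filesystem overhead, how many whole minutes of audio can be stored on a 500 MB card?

Uncompressed byte rate = 100,000 × 2 × 8 = 1,600,000 bytes/s.
Capacity = 500 × 1,000,000 = 500,000,000 bytes.
500,000,000 / 1,600,000 ≈ 312.5 s → 5 minutes.

5 minutes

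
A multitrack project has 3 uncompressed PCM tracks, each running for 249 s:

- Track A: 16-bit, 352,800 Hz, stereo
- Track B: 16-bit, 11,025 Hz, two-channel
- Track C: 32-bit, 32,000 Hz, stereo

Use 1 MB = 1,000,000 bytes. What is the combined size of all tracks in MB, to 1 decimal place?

Track A: 352,800 × 249 × 2 × 2 = 351,388,800 bytes.
Track B: 11,025 × 249 × 2 × 2 = 10,980,900 bytes.
Track C: 32,000 × 249 × 4 × 2 = 63,744,000 bytes.
Total = 426,113,700 bytes = 426.1 MB.

426.1 MB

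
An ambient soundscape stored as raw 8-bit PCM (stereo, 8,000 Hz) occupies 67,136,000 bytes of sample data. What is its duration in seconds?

Byte rate = 8,000 × 1 × 2 = 16,000 bytes/s.
Duration = 67,136,000 / 16,000 = 4,196 s.

4,196 seconds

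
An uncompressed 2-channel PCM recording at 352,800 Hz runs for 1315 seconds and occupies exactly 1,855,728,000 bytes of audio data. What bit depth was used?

Bytes per sample = 1,855,728,000 / (352,800 × 1,315 × 2) = 1,855,728,000 / 927,864,000 = 2.
Bit depth = 2 × 8 = 16 bits.

16 bits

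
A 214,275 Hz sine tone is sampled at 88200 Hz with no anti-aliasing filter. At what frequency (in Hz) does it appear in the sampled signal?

37,875 Hz

Nyquist = 88,200/2 = 44,100 Hz; 214,275 Hz exceeds it.
Alias = |214,275 − 2×88,200| = |214,275 − 176,400| = 37,875 Hz.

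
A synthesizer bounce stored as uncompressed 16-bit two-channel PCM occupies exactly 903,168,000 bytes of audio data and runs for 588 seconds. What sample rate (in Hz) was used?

Bytes = sample_rate × seconds × bytes_per_sample × channels.
sample_rate = 903,168,000 / (588 × 2 × 2) = 903,168,000 / 2,352 = 384,000 Hz.

384,000 Hz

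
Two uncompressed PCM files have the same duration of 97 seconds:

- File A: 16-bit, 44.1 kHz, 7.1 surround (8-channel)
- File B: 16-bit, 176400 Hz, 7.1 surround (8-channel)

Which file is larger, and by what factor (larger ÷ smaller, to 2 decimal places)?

File B, by a factor of 4.00

File A: 44,100 × 2 × 8 = 705,600 bytes/s.
File B: 176,400 × 2 × 8 = 2,822,400 bytes/s.
File B is larger; ratio = 273,772,800 / 68,443,200 = 4.00.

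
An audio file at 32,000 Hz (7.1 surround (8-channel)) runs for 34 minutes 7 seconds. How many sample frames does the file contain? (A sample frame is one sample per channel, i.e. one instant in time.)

65,504,000 sample frames

34 minutes 7 seconds = 2,047 s.
32,000 samples/s × 2,047 s = 65,504,000 frames.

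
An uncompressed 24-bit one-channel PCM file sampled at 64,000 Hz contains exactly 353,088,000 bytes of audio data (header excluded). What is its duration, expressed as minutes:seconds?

Byte rate = 64,000 × 3 × 1 = 192,000 bytes/s.
Duration = 353,088,000 / 192,000 = 1,839 s.
1,839 s = 30:39.

30:39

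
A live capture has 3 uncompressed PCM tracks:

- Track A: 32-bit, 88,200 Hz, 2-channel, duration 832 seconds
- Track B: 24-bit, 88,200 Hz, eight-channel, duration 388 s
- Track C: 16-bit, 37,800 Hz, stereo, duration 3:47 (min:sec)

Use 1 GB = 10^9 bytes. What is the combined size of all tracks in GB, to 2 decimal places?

1.44 GB

Track A: 88,200 × 832 × 4 × 2 = 587,059,200 bytes.
Track B: 88,200 × 388 × 3 × 8 = 821,318,400 bytes.
Track C: 3:47 (min:sec) = 227 s; 37,800 × 227 × 2 × 2 = 34,322,400 bytes.
Total = 1,442,700,000 bytes = 1.44 GB.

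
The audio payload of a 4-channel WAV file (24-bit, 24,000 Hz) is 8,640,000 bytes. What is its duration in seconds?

30 seconds

Byte rate = 24,000 × 3 × 4 = 288,000 bytes/s.
Duration = 8,640,000 / 288,000 = 30 s.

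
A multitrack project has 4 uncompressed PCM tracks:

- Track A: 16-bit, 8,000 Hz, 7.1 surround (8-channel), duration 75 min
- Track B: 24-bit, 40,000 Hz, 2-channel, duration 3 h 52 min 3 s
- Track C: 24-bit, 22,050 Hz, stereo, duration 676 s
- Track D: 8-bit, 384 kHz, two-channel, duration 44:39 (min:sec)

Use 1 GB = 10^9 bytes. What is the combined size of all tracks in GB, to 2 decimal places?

Track A: 75 min = 4,500 s; 8,000 × 4,500 × 2 × 8 = 576,000,000 bytes.
Track B: 3 h 52 min 3 s = 13,923 s; 40,000 × 13,923 × 3 × 2 = 3,341,520,000 bytes.
Track C: 22,050 × 676 × 3 × 2 = 89,434,800 bytes.
Track D: 44:39 (min:sec) = 2,679 s; 384,000 × 2,679 × 1 × 2 = 2,057,472,000 bytes.
Total = 6,064,426,800 bytes = 6.06 GB.

6.06 GB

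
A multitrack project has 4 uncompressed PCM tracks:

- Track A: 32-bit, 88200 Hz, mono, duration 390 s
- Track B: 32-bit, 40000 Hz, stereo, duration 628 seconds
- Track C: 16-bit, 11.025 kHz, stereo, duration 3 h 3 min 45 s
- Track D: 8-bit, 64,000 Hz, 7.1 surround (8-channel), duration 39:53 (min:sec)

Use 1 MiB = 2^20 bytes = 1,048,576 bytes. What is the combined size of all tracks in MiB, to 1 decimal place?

1955.0 MiB

Track A: 88,200 × 390 × 4 × 1 = 137,592,000 bytes.
Track B: 40,000 × 628 × 4 × 2 = 200,960,000 bytes.
Track C: 3 h 3 min 45 s = 11,025 s; 11,025 × 11,025 × 2 × 2 = 486,202,500 bytes.
Track D: 39:53 (min:sec) = 2,393 s; 64,000 × 2,393 × 1 × 8 = 1,225,216,000 bytes.
Total = 2,049,970,500 bytes = 1955.0 MiB.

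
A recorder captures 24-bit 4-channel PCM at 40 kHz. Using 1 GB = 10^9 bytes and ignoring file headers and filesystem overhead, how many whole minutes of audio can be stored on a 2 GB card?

69 minutes

Uncompressed byte rate = 40,000 × 3 × 4 = 480,000 bytes/s.
Capacity = 2 × 1,000,000,000 = 2,000,000,000 bytes.
2,000,000,000 / 480,000 ≈ 4166.67 s → 69 minutes.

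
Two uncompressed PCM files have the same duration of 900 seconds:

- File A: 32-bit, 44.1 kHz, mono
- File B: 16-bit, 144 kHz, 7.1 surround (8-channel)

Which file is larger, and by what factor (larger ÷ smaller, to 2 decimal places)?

File B, by a factor of 13.06

File A: 44,100 × 4 × 1 = 176,400 bytes/s.
File B: 144,000 × 2 × 8 = 2,304,000 bytes/s.
File B is larger; ratio = 2,073,600,000 / 158,760,000 = 13.06.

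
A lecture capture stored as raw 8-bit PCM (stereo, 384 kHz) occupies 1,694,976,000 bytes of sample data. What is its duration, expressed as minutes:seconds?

Byte rate = 384,000 × 1 × 2 = 768,000 bytes/s.
Duration = 1,694,976,000 / 768,000 = 2,207 s.
2,207 s = 36:47.

36:47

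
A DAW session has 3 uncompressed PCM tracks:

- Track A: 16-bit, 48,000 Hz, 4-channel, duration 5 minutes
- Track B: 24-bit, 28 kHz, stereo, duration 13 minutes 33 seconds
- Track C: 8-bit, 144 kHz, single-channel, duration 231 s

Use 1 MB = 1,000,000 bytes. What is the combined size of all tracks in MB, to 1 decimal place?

Track A: 5 minutes = 300 s; 48,000 × 300 × 2 × 4 = 115,200,000 bytes.
Track B: 13 minutes 33 seconds = 813 s; 28,000 × 813 × 3 × 2 = 136,584,000 bytes.
Track C: 144,000 × 231 × 1 × 1 = 33,264,000 bytes.
Total = 285,048,000 bytes = 285.0 MB.

285.0 MB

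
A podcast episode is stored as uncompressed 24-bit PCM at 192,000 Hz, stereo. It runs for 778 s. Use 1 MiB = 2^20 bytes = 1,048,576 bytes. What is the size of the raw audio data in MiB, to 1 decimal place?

Bytes = 192,000 samples/s × 778 s × 3 bytes/sample × 2 ch = 896,256,000 bytes.
896,256,000 / 1,048,576 = 854.7 MiB.

854.7 MiB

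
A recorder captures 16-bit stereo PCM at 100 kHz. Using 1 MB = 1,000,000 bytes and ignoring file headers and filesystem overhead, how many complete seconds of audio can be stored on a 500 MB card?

Uncompressed byte rate = 100,000 × 2 × 2 = 400,000 bytes/s.
Capacity = 500 × 1,000,000 = 500,000,000 bytes.
500,000,000 / 400,000 ≈ 1250 s → 1,250 seconds.

1,250 seconds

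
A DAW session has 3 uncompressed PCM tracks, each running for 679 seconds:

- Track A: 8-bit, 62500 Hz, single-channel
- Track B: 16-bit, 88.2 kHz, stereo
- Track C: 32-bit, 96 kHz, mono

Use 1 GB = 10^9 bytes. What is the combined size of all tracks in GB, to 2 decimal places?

0.54 GB

Track A: 62,500 × 679 × 1 × 1 = 42,437,500 bytes.
Track B: 88,200 × 679 × 2 × 2 = 239,551,200 bytes.
Track C: 96,000 × 679 × 4 × 1 = 260,736,000 bytes.
Total = 542,724,700 bytes = 0.54 GB.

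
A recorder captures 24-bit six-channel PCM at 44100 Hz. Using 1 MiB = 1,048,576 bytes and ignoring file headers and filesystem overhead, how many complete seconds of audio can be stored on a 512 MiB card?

Uncompressed byte rate = 44,100 × 3 × 6 = 793,800 bytes/s.
Capacity = 512 × 1,048,576 = 536,870,912 bytes.
536,870,912 / 793,800 ≈ 676.33 s → 676 seconds.

676 seconds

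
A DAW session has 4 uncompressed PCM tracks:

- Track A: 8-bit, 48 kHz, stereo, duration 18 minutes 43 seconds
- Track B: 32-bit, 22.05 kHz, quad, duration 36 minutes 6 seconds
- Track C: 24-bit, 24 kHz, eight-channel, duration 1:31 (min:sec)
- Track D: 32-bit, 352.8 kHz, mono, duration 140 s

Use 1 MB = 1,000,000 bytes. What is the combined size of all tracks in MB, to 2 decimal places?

1121.96 MB

Track A: 18 minutes 43 seconds = 1,123 s; 48,000 × 1,123 × 1 × 2 = 107,808,000 bytes.
Track B: 36 minutes 6 seconds = 2,166 s; 22,050 × 2,166 × 4 × 4 = 764,164,800 bytes.
Track C: 1:31 (min:sec) = 91 s; 24,000 × 91 × 3 × 8 = 52,416,000 bytes.
Track D: 352,800 × 140 × 4 × 1 = 197,568,000 bytes.
Total = 1,121,956,800 bytes = 1121.96 MB.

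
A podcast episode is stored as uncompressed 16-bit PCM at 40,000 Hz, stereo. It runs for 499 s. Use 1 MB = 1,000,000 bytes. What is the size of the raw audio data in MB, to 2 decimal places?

79.84 MB

Bytes = 40,000 samples/s × 499 s × 2 bytes/sample × 2 ch = 79,840,000 bytes.
79,840,000 / 1,000,000 = 79.84 MB.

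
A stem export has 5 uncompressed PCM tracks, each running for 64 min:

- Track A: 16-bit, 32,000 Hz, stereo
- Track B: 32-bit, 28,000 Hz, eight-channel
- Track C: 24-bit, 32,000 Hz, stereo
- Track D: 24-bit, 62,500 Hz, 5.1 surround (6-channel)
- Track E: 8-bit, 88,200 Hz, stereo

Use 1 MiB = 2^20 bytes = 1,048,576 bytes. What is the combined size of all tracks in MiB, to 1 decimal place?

9219.0 MiB

64 min = 3,840 s.
Track A: 32,000 × 3,840 × 2 × 2 = 491,520,000 bytes.
Track B: 28,000 × 3,840 × 4 × 8 = 3,440,640,000 bytes.
Track C: 32,000 × 3,840 × 3 × 2 = 737,280,000 bytes.
Track D: 62,500 × 3,840 × 3 × 6 = 4,320,000,000 bytes.
Track E: 88,200 × 3,840 × 1 × 2 = 677,376,000 bytes.
Total = 9,666,816,000 bytes = 9219.0 MiB.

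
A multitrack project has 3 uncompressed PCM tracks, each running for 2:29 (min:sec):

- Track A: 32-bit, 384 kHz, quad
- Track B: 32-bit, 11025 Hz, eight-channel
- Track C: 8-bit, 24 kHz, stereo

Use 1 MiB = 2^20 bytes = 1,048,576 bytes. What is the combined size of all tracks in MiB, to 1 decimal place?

2:29 (min:sec) = 149 s.
Track A: 384,000 × 149 × 4 × 4 = 915,456,000 bytes.
Track B: 11,025 × 149 × 4 × 8 = 52,567,200 bytes.
Track C: 24,000 × 149 × 1 × 2 = 7,152,000 bytes.
Total = 975,175,200 bytes = 930.0 MiB.

930.0 MiB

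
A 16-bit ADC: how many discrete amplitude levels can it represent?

2^16 = 65,536.

65,536 levels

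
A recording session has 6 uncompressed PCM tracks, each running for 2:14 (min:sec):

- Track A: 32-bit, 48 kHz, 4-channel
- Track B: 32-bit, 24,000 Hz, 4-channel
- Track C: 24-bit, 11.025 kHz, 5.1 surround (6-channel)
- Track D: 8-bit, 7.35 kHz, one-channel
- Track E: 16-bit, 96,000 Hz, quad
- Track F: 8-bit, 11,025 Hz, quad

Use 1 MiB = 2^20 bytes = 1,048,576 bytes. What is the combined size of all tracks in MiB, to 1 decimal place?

2:14 (min:sec) = 134 s.
Track A: 48,000 × 134 × 4 × 4 = 102,912,000 bytes.
Track B: 24,000 × 134 × 4 × 4 = 51,456,000 bytes.
Track C: 11,025 × 134 × 3 × 6 = 26,592,300 bytes.
Track D: 7,350 × 134 × 1 × 1 = 984,900 bytes.
Track E: 96,000 × 134 × 2 × 4 = 102,912,000 bytes.
Track F: 11,025 × 134 × 1 × 4 = 5,909,400 bytes.
Total = 290,766,600 bytes = 277.3 MiB.

277.3 MiB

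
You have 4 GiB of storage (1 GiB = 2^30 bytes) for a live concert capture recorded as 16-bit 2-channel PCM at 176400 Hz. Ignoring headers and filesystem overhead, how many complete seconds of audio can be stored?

Uncompressed byte rate = 176,400 × 2 × 2 = 705,600 bytes/s.
Capacity = 4 × 1,073,741,824 = 4,294,967,296 bytes.
4,294,967,296 / 705,600 ≈ 6086.97 s → 6,086 seconds.

6,086 seconds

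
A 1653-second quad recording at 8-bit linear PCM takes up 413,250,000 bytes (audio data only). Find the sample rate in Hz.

62,500 Hz

Bytes = sample_rate × seconds × bytes_per_sample × channels.
sample_rate = 413,250,000 / (1,653 × 1 × 4) = 413,250,000 / 6,612 = 62,500 Hz.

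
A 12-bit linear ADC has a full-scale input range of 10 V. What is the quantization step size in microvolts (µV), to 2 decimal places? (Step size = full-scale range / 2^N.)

10 V / 2^12 = 10 / 4,096 V = 2441.41 µV.

2441.41 µV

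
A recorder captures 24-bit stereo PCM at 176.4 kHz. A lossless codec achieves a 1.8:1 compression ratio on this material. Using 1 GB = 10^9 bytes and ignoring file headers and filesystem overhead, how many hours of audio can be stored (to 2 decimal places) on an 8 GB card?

3.78 hours

Uncompressed byte rate = 176,400 × 3 × 2 = 1,058,400 bytes/s.
After 1.8:1 compression, effective rate ≈ 588000 bytes/s.
Capacity = 8 × 1,000,000,000 = 8,000,000,000 bytes.
8,000,000,000 / effective rate ≈ 13605.44 s → 3.78 hours.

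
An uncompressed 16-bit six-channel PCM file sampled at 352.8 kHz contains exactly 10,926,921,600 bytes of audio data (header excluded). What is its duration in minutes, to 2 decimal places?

43.02 minutes

Byte rate = 352,800 × 2 × 6 = 4,233,600 bytes/s.
Duration = 10,926,921,600 / 4,233,600 = 2,581 s.
2,581 s / 60 = 43.02 minutes.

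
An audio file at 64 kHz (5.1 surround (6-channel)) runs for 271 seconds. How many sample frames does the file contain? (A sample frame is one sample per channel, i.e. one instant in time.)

64,000 samples/s × 271 s = 17,344,000 frames.

17,344,000 sample frames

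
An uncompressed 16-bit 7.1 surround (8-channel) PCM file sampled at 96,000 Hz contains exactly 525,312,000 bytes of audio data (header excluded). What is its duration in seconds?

342 seconds

Byte rate = 96,000 × 2 × 8 = 1,536,000 bytes/s.
Duration = 525,312,000 / 1,536,000 = 342 s.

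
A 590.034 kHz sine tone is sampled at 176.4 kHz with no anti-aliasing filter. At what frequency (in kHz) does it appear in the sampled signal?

60.834 kHz

Nyquist = 176,400/2 = 88,200 Hz; 590,034 Hz exceeds it.
Alias = |590,034 − 3×176,400| = |590,034 − 529,200| = 60,834 Hz = 60.834 kHz.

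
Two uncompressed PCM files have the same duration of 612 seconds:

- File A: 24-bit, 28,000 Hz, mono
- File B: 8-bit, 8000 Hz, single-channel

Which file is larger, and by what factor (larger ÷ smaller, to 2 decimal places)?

File A: 28,000 × 3 × 1 = 84,000 bytes/s.
File B: 8,000 × 1 × 1 = 8,000 bytes/s.
File A is larger; ratio = 51,408,000 / 4,896,000 = 10.50.

File A, by a factor of 10.50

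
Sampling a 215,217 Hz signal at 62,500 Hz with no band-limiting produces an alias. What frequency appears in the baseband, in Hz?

Nyquist = 62,500/2 = 31,250 Hz; 215,217 Hz exceeds it.
Alias = |215,217 − 3×62,500| = |215,217 − 187,500| = 27,717 Hz.

27,717 Hz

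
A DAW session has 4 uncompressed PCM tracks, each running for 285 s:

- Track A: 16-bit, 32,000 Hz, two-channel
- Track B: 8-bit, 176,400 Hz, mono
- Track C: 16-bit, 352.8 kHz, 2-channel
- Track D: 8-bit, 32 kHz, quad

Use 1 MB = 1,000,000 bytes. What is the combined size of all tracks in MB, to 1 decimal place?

525.4 MB

Track A: 32,000 × 285 × 2 × 2 = 36,480,000 bytes.
Track B: 176,400 × 285 × 1 × 1 = 50,274,000 bytes.
Track C: 352,800 × 285 × 2 × 2 = 402,192,000 bytes.
Track D: 32,000 × 285 × 1 × 4 = 36,480,000 bytes.
Total = 525,426,000 bytes = 525.4 MB.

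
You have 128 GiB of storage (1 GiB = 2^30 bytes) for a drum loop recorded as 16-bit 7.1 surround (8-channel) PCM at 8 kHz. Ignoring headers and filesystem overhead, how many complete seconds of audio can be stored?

1,073,741 seconds

Uncompressed byte rate = 8,000 × 2 × 8 = 128,000 bytes/s.
Capacity = 128 × 1,073,741,824 = 137,438,953,472 bytes.
137,438,953,472 / 128,000 ≈ 1073741.82 s → 1,073,741 seconds.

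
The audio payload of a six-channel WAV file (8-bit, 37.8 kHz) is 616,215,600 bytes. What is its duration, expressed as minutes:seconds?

45:17

Byte rate = 37,800 × 1 × 6 = 226,800 bytes/s.
Duration = 616,215,600 / 226,800 = 2,717 s.
2,717 s = 45:17.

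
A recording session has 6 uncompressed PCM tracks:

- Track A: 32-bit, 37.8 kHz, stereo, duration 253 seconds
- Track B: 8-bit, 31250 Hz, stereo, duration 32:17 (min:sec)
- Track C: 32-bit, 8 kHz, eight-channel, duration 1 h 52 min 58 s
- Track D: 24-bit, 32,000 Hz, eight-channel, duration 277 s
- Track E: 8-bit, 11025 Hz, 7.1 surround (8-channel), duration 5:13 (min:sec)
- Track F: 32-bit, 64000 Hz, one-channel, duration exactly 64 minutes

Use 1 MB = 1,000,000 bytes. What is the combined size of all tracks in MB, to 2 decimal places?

3156.12 MB

Track A: 37,800 × 253 × 4 × 2 = 76,507,200 bytes.
Track B: 32:17 (min:sec) = 1,937 s; 31,250 × 1,937 × 1 × 2 = 121,062,500 bytes.
Track C: 1 h 52 min 58 s = 6,778 s; 8,000 × 6,778 × 4 × 8 = 1,735,168,000 bytes.
Track D: 32,000 × 277 × 3 × 8 = 212,736,000 bytes.
Track E: 5:13 (min:sec) = 313 s; 11,025 × 313 × 1 × 8 = 27,606,600 bytes.
Track F: exactly 64 minutes = 3,840 s; 64,000 × 3,840 × 4 × 1 = 983,040,000 bytes.
Total = 3,156,120,300 bytes = 3156.12 MB.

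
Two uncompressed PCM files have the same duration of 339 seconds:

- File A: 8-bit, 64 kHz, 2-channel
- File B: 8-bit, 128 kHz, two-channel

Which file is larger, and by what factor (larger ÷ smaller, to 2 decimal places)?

File B, by a factor of 2.00

File A: 64,000 × 1 × 2 = 128,000 bytes/s.
File B: 128,000 × 1 × 2 = 256,000 bytes/s.
File B is larger; ratio = 86,784,000 / 43,392,000 = 2.00.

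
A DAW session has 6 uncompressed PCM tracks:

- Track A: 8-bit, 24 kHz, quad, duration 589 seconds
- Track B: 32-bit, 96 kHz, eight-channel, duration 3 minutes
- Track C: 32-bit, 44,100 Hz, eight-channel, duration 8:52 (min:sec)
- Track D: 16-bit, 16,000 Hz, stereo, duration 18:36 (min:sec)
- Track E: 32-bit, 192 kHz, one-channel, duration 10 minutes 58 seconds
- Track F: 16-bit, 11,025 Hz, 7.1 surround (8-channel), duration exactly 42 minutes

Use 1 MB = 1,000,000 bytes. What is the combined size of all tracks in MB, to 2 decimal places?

Track A: 24,000 × 589 × 1 × 4 = 56,544,000 bytes.
Track B: 3 minutes = 180 s; 96,000 × 180 × 4 × 8 = 552,960,000 bytes.
Track C: 8:52 (min:sec) = 532 s; 44,100 × 532 × 4 × 8 = 750,758,400 bytes.
Track D: 18:36 (min:sec) = 1,116 s; 16,000 × 1,116 × 2 × 2 = 71,424,000 bytes.
Track E: 10 minutes 58 seconds = 658 s; 192,000 × 658 × 4 × 1 = 505,344,000 bytes.
Track F: exactly 42 minutes = 2,520 s; 11,025 × 2,520 × 2 × 8 = 444,528,000 bytes.
Total = 2,381,558,400 bytes = 2381.56 MB.

2381.56 MB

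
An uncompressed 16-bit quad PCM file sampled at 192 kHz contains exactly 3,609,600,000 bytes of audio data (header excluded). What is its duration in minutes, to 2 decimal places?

39.17 minutes

Byte rate = 192,000 × 2 × 4 = 1,536,000 bytes/s.
Duration = 3,609,600,000 / 1,536,000 = 2,350 s.
2,350 s / 60 = 39.17 minutes.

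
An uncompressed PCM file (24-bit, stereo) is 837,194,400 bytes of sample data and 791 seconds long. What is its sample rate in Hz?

176,400 Hz

Bytes = sample_rate × seconds × bytes_per_sample × channels.
sample_rate = 837,194,400 / (791 × 3 × 2) = 837,194,400 / 4,746 = 176,400 Hz.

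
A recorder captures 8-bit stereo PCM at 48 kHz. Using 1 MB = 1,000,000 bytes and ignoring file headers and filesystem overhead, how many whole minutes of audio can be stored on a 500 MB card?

Uncompressed byte rate = 48,000 × 1 × 2 = 96,000 bytes/s.
Capacity = 500 × 1,000,000 = 500,000,000 bytes.
500,000,000 / 96,000 ≈ 5208.33 s → 86 minutes.

86 minutes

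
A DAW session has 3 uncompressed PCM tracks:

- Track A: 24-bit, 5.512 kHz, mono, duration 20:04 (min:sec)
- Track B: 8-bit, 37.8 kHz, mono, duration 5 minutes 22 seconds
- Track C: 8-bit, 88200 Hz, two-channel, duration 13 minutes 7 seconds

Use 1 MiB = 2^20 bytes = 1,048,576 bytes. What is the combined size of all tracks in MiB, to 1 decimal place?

163.0 MiB

Track A: 20:04 (min:sec) = 1,204 s; 5,512 × 1,204 × 3 × 1 = 19,909,344 bytes.
Track B: 5 minutes 22 seconds = 322 s; 37,800 × 322 × 1 × 1 = 12,171,600 bytes.
Track C: 13 minutes 7 seconds = 787 s; 88,200 × 787 × 1 × 2 = 138,826,800 bytes.
Total = 170,907,744 bytes = 163.0 MiB.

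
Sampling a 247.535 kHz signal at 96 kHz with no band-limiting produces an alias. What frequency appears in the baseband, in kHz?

Nyquist = 96,000/2 = 48,000 Hz; 247,535 Hz exceeds it.
Alias = |247,535 − 3×96,000| = |247,535 − 288,000| = 40,465 Hz = 40.465 kHz.

40.465 kHz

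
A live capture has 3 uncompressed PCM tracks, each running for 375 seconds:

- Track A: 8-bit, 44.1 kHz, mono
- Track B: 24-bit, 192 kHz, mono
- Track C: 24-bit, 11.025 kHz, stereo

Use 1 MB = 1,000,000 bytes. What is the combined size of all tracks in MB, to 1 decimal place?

Track A: 44,100 × 375 × 1 × 1 = 16,537,500 bytes.
Track B: 192,000 × 375 × 3 × 1 = 216,000,000 bytes.
Track C: 11,025 × 375 × 3 × 2 = 24,806,250 bytes.
Total = 257,343,750 bytes = 257.3 MB.

257.3 MB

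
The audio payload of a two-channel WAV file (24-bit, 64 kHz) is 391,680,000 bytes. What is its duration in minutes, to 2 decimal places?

17.00 minutes

Byte rate = 64,000 × 3 × 2 = 384,000 bytes/s.
Duration = 391,680,000 / 384,000 = 1,020 s.
1,020 s / 60 = 17.00 minutes.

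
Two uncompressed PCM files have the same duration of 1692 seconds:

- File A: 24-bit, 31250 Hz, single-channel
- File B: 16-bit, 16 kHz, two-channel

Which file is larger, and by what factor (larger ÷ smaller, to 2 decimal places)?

File A: 31,250 × 3 × 1 = 93,750 bytes/s.
File B: 16,000 × 2 × 2 = 64,000 bytes/s.
File A is larger; ratio = 158,625,000 / 108,288,000 = 1.46.

File A, by a factor of 1.46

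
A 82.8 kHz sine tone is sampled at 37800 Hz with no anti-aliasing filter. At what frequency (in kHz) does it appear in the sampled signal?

Nyquist = 37,800/2 = 18,900 Hz; 82,800 Hz exceeds it.
Alias = |82,800 − 2×37,800| = |82,800 − 75,600| = 7,200 Hz = 7.2 kHz.

7.2 kHz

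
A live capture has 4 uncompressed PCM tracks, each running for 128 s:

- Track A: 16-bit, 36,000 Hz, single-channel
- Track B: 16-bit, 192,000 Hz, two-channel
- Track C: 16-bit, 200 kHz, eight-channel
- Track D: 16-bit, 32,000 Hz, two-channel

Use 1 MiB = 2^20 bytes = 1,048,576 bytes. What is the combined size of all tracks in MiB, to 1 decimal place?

Track A: 36,000 × 128 × 2 × 1 = 9,216,000 bytes.
Track B: 192,000 × 128 × 2 × 2 = 98,304,000 bytes.
Track C: 200,000 × 128 × 2 × 8 = 409,600,000 bytes.
Track D: 32,000 × 128 × 2 × 2 = 16,384,000 bytes.
Total = 533,504,000 bytes = 508.8 MiB.

508.8 MiB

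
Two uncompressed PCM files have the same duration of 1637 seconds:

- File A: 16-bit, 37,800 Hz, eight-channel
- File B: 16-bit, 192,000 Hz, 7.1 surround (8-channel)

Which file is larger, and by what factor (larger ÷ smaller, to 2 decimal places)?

File B, by a factor of 5.08

File A: 37,800 × 2 × 8 = 604,800 bytes/s.
File B: 192,000 × 2 × 8 = 3,072,000 bytes/s.
File B is larger; ratio = 5,028,864,000 / 990,057,600 = 5.08.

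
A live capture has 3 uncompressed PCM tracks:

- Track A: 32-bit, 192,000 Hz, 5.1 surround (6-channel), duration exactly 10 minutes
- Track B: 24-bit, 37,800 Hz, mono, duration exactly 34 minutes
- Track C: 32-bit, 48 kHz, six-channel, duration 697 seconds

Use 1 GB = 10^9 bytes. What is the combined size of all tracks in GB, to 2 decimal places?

Track A: exactly 10 minutes = 600 s; 192,000 × 600 × 4 × 6 = 2,764,800,000 bytes.
Track B: exactly 34 minutes = 2,040 s; 37,800 × 2,040 × 3 × 1 = 231,336,000 bytes.
Track C: 48,000 × 697 × 4 × 6 = 802,944,000 bytes.
Total = 3,799,080,000 bytes = 3.80 GB.

3.80 GB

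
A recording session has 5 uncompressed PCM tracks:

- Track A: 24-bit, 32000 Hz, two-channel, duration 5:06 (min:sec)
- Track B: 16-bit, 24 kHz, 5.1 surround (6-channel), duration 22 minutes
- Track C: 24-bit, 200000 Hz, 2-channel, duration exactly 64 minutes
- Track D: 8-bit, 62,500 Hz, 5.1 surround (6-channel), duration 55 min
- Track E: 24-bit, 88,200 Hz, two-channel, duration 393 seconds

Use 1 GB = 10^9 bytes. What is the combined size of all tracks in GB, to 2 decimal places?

Track A: 5:06 (min:sec) = 306 s; 32,000 × 306 × 3 × 2 = 58,752,000 bytes.
Track B: 22 minutes = 1,320 s; 24,000 × 1,320 × 2 × 6 = 380,160,000 bytes.
Track C: exactly 64 minutes = 3,840 s; 200,000 × 3,840 × 3 × 2 = 4,608,000,000 bytes.
Track D: 55 min = 3,300 s; 62,500 × 3,300 × 1 × 6 = 1,237,500,000 bytes.
Track E: 88,200 × 393 × 3 × 2 = 207,975,600 bytes.
Total = 6,492,387,600 bytes = 6.49 GB.

6.49 GB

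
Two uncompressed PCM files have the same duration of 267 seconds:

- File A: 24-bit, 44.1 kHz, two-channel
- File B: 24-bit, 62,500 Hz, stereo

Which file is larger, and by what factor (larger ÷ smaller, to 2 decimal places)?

File B, by a factor of 1.42

File A: 44,100 × 3 × 2 = 264,600 bytes/s.
File B: 62,500 × 3 × 2 = 375,000 bytes/s.
File B is larger; ratio = 100,125,000 / 70,648,200 = 1.42.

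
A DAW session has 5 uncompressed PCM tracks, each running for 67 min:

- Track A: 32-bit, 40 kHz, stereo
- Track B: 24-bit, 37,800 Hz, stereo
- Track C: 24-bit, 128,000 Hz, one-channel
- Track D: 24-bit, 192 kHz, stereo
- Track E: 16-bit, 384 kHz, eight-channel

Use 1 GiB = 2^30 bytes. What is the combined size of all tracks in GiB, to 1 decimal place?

30.8 GiB

67 min = 4,020 s.
Track A: 40,000 × 4,020 × 4 × 2 = 1,286,400,000 bytes.
Track B: 37,800 × 4,020 × 3 × 2 = 911,736,000 bytes.
Track C: 128,000 × 4,020 × 3 × 1 = 1,543,680,000 bytes.
Track D: 192,000 × 4,020 × 3 × 2 = 4,631,040,000 bytes.
Track E: 384,000 × 4,020 × 2 × 8 = 24,698,880,000 bytes.
Total = 33,071,736,000 bytes = 30.8 GiB.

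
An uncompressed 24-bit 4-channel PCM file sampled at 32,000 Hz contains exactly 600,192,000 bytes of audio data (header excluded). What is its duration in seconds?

Byte rate = 32,000 × 3 × 4 = 384,000 bytes/s.
Duration = 600,192,000 / 384,000 = 1,563 s.

1,563 seconds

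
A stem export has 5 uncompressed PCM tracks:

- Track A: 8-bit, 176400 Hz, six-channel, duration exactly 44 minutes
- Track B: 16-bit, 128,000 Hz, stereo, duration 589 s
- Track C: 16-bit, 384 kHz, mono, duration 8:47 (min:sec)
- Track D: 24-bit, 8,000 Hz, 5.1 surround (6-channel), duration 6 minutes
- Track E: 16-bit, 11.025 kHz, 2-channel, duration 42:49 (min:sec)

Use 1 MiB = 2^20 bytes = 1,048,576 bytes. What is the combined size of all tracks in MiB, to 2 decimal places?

Track A: exactly 44 minutes = 2,640 s; 176,400 × 2,640 × 1 × 6 = 2,794,176,000 bytes.
Track B: 128,000 × 589 × 2 × 2 = 301,568,000 bytes.
Track C: 8:47 (min:sec) = 527 s; 384,000 × 527 × 2 × 1 = 404,736,000 bytes.
Track D: 6 minutes = 360 s; 8,000 × 360 × 3 × 6 = 51,840,000 bytes.
Track E: 42:49 (min:sec) = 2,569 s; 11,025 × 2,569 × 2 × 2 = 113,292,900 bytes.
Total = 3,665,612,900 bytes = 3495.80 MiB.

3495.80 MiB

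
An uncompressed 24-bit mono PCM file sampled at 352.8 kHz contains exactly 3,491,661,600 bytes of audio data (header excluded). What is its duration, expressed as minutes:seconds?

Byte rate = 352,800 × 3 × 1 = 1,058,400 bytes/s.
Duration = 3,491,661,600 / 1,058,400 = 3,299 s.
3,299 s = 54:59.

54:59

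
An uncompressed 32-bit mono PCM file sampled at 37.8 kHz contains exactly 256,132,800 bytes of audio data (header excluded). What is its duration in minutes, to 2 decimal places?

28.23 minutes

Byte rate = 37,800 × 4 × 1 = 151,200 bytes/s.
Duration = 256,132,800 / 151,200 = 1,694 s.
1,694 s / 60 = 28.23 minutes.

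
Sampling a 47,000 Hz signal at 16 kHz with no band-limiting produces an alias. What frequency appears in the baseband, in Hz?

1,000 Hz

Nyquist = 16,000/2 = 8,000 Hz; 47,000 Hz exceeds it.
Alias = |47,000 − 3×16,000| = |47,000 − 48,000| = 1,000 Hz.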